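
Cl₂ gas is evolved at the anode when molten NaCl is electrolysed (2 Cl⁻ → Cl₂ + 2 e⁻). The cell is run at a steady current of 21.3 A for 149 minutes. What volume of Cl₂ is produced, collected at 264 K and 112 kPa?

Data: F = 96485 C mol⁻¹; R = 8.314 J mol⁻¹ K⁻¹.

Q = I·t = 21.30 A × 8940.0 s = 190400 C.
n(e⁻) = Q/F = 190400 / 96485 = 1.974 mol.
2 electrons are transferred per Cl₂ molecule, so n(Cl₂) = 1.974 / 2 = 0.9868 mol.
V = nRT/P = (0.9868 × 8.314 × 264) / (112 × 10³ Pa) = 0.0193 m³ = 19.3 L.

19.3 L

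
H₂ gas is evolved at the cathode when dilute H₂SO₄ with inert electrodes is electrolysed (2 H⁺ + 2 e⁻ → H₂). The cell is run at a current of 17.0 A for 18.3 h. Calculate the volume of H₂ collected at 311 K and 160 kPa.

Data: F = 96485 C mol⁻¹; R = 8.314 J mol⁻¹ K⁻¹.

93.8 L

Q = I·t = 17.00 A × 65880 s = 1120000 C.
n(e⁻) = Q/F = 1120000 / 96485 = 11.61 mol.
2 electrons are transferred per H₂ molecule, so n(H₂) = 11.61 / 2 = 5.804 mol.
V = nRT/P = (5.804 × 8.314 × 311) / (160 × 10³ Pa) = 0.0938 m³ = 93.8 L.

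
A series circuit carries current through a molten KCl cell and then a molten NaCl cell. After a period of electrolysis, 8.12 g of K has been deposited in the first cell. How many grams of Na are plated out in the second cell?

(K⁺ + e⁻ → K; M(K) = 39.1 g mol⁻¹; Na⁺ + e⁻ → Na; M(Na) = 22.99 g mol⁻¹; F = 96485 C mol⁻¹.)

n(K) = 8.12 / 39.1 = 0.2077 mol.
Since K⁺ + e⁻ → K, n(e⁻) passed = 1 × 0.2077 = 0.2077 mol.
Cells in series carry the same charge, so the same 0.2077 mol of electrons passes through cell 2.
Na⁺ + e⁻ → Na, so n(Na) = 0.2077 / 1 = 0.2077 mol.
m(Na) = 0.2077 × 22.99 = 4.77 g.

4.77 g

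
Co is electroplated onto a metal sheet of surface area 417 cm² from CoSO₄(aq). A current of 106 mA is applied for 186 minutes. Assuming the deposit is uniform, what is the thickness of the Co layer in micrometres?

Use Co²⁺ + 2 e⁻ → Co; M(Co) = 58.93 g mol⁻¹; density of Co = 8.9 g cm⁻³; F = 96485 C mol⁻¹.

Q = I·t = 0.1060 × 11160 = 1183 C; n(e⁻) = 0.01226 mol.
n(Co) = n(e⁻)/2 = 0.006130 mol, so m = 0.006130 × 58.93 = 0.3613 g.
Volume = m/ρ = 0.3613 / 8.9 = 0.04059 cm³.
Thickness = V/A = 0.04059 / 417 = 9.73 × 10⁻⁵ cm = 0.973 μm.

0.973 μm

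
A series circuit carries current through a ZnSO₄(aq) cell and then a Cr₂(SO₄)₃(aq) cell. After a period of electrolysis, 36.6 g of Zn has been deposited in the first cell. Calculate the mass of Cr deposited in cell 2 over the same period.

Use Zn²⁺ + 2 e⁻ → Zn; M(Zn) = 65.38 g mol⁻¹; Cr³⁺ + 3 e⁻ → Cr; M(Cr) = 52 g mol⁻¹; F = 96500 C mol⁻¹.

19.4 g

n(Zn) = 36.6 / 65.38 = 0.5598 mol.
Since Zn²⁺ + 2 e⁻ → Zn, n(e⁻) passed = 2 × 0.5598 = 1.120 mol.
Cells in series carry the same charge, so the same 1.120 mol of electrons passes through cell 2.
Cr³⁺ + 3 e⁻ → Cr, so n(Cr) = 1.120 / 3 = 0.3732 mol.
m(Cr) = 0.3732 × 52 = 19.4 g.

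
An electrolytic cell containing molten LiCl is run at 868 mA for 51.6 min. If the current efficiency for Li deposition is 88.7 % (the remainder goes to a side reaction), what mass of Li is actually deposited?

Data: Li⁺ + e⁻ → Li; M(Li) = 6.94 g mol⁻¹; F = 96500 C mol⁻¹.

0.171 g

Q = I·t = 0.8680 × 3096.0 = 2687 C.
n(e⁻) = 2687/96500 = 0.02785 mol; theoretically n(Li) = 0.02785/1 = 0.02785 mol, m_theo = 0.1933 g.
At 88.7 % efficiency, m_actual = 0.887 × 0.1933 = 0.171 g.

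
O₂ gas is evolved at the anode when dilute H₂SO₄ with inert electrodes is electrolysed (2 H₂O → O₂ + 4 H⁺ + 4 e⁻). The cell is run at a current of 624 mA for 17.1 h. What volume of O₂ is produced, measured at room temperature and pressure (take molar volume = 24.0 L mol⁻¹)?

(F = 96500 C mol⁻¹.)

2.39 L

Q = I·t = 0.6240 A × 61560 s = 38410 C.
n(e⁻) = Q/F = 38410 / 96500 = 0.3981 mol.
4 electrons are transferred per O₂ molecule, so n(O₂) = 0.3981 / 4 = 0.09952 mol.
V = n × V_m = 0.09952 × 24.0 = 2.39 L.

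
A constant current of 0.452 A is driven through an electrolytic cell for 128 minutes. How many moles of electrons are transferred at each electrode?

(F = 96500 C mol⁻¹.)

Q = I·t = 0.4520 A × 7680.0 s = 3471 C.
n(e⁻) = Q/F = 3471 / 96500 = 0.0360 mol.

0.0360 mol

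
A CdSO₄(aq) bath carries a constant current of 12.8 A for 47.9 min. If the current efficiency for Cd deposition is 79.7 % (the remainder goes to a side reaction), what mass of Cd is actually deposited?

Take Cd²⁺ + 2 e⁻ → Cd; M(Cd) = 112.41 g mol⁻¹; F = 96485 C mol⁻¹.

Q = I·t = 12.80 × 2874.0 = 36790 C.
n(e⁻) = 36790/96485 = 0.3813 mol; theoretically n(Cd) = 0.3813/2 = 0.1906 mol, m_theo = 21.43 g.
At 79.7 % efficiency, m_actual = 0.797 × 21.43 = 17.1 g.

17.1 g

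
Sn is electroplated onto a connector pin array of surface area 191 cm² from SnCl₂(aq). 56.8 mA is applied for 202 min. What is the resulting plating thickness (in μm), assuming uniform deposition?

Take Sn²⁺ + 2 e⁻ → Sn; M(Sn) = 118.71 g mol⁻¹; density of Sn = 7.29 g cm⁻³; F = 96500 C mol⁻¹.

Q = I·t = 0.05680 × 12120 = 688.4 C; n(e⁻) = 0.007134 mol.
n(Sn) = n(e⁻)/2 = 0.003567 mol, so m = 0.003567 × 118.71 = 0.4234 g.
Volume = m/ρ = 0.4234 / 7.29 = 0.05808 cm³.
Thickness = V/A = 0.05808 / 191 = 3.04 × 10⁻⁴ cm = 3.04 μm.

3.04 μm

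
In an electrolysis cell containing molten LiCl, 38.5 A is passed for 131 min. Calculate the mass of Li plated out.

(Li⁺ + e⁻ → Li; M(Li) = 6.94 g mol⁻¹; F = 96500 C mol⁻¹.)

Q = I·t = 38.50 A × 7860.0 s = 302600 C.
n(e⁻) = Q/F = 302600 / 96500 = 3.136 mol.
Li⁺ + e⁻ → Li, so n(Li) = n(e⁻)/1 = 3.136 mol.
m = n·M = 3.136 × 6.94 = 21.8 g.

21.8 g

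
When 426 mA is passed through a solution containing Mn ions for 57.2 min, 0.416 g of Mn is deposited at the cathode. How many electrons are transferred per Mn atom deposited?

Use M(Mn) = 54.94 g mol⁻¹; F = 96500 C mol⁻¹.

2

Q = I·t = 0.4260 A × 3432.0 s = 1462 C, so n(e⁻) = 1462/96500 = 0.01515 mol.
n(Mn) deposited = 0.416 / 54.94 = 0.007572 mol.
Electrons per atom = n(e⁻)/n(Mn) = 0.01515 / 0.007572 = 2.00 ≈ 2, so the ion is Mn²⁺.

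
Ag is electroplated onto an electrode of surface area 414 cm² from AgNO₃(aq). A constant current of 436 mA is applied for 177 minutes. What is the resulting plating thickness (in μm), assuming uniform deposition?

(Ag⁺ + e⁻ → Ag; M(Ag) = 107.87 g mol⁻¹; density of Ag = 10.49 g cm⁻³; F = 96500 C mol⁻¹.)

11.9 μm

Q = I·t = 0.4360 × 10620 = 4630 C; n(e⁻) = 0.04798 mol.
n(Ag) = n(e⁻)/1 = 0.04798 mol, so m = 0.04798 × 107.87 = 5.176 g.
Volume = m/ρ = 5.176 / 10.49 = 0.4934 cm³.
Thickness = V/A = 0.4934 / 414 = 0.00119 cm = 11.9 μm.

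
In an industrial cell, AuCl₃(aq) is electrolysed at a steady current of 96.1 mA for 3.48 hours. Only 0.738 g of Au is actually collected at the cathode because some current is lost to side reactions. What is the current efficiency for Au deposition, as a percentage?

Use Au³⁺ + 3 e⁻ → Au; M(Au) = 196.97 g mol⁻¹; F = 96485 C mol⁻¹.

Q = I·t = 0.09610 × 12528 = 1204 C; n(e⁻) = 1204/96485 = 0.01248 mol.
Theoretical n(Au) = n(e⁻)/3 = 0.004159 mol, i.e. m_theo = 0.004159 × 196.97 = 0.8193 g.
Efficiency = m_actual / m_theo = 0.738 / 0.8193 = 90.1 %.

90.1 %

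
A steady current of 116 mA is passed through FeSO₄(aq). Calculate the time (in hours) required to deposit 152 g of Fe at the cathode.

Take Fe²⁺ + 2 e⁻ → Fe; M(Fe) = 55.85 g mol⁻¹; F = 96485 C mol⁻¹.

1260 h

n(Fe) = m/M = 152 / 55.85 = 2.722 mol.
Each Fe atom requires 2 electrons, so n(e⁻) = 2 × 2.722 = 5.443 mol.
Q = n(e⁻)·F = 5.443 × 96485 = 525200 C.
t = Q/I = 525200 / 0.1160 A = 4527000 s = 1260 h.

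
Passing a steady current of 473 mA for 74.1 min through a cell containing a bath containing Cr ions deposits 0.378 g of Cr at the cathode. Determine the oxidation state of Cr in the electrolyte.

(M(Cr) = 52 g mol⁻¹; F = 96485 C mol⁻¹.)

+3

Q = I·t = 0.4730 A × 4446.0 s = 2103 C, so n(e⁻) = 2103/96485 = 0.02180 mol.
n(Cr) deposited = 0.378 / 52 = 0.007269 mol.
Electrons per atom = n(e⁻)/n(Cr) = 0.02180 / 0.007269 = 3.00 ≈ 3, so the ion is Cr³⁺.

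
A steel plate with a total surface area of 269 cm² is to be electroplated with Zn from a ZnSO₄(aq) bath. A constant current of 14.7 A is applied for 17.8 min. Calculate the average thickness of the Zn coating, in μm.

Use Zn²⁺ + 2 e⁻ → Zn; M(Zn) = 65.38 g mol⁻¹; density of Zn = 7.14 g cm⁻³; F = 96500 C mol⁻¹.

27.7 μm

Q = I·t = 14.70 × 1068.0 = 15700 C; n(e⁻) = 0.1627 mol.
n(Zn) = n(e⁻)/2 = 0.08135 mol, so m = 0.08135 × 65.38 = 5.318 g.
Volume = m/ρ = 5.318 / 7.14 = 0.7449 cm³.
Thickness = V/A = 0.7449 / 269 = 0.00277 cm = 27.7 μm.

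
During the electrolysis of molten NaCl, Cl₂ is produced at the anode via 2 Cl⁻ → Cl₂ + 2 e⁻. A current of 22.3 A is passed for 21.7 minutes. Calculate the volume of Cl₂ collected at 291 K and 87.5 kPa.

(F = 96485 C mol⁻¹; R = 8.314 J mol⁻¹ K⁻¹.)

Q = I·t = 22.30 A × 1302.0 s = 29030 C.
n(e⁻) = Q/F = 29030 / 96485 = 0.3009 mol.
2 electrons are transferred per Cl₂ molecule, so n(Cl₂) = 0.3009 / 2 = 0.1505 mol.
V = nRT/P = (0.1505 × 8.314 × 291) / (87.5 × 10³ Pa) = 0.00416 m³ = 4.16 L.

4.16 L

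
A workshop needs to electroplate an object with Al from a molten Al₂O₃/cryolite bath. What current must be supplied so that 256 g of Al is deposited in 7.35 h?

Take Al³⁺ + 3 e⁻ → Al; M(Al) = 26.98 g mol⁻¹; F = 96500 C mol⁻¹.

n(Al) = 256 / 26.98 = 9.489 mol.
n(e⁻) = 3 × 9.489 = 28.47 mol.
Q = n(e⁻)·F = 28.47 × 96500 = 2747000 C.
I = Q/t = 2747000 / 26460 s = 104 A.

104 A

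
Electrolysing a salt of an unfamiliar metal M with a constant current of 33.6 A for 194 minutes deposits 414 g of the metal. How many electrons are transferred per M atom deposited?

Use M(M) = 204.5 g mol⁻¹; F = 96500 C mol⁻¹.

2

Q = I·t = 33.60 A × 11640 s = 391100 C, so n(e⁻) = 391100/96500 = 4.053 mol.
n(M) deposited = 414 / 204.5 = 2.024 mol.
Electrons per atom = n(e⁻)/n(M) = 4.053 / 2.024 = 2.00 ≈ 2, so the ion is M²⁺.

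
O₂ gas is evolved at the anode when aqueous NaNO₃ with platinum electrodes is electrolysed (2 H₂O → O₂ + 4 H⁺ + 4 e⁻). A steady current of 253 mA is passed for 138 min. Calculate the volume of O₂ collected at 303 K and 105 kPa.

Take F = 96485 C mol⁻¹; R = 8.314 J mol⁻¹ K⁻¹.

0.130 L

Q = I·t = 0.2530 A × 8280.0 s = 2095 C.
n(e⁻) = Q/F = 2095 / 96485 = 0.02171 mol.
4 electrons are transferred per O₂ molecule, so n(O₂) = 0.02171 / 4 = 0.005428 mol.
V = nRT/P = (0.005428 × 8.314 × 303) / (105 × 10³ Pa) = 1.30 × 10⁻⁴ m³ = 0.130 L.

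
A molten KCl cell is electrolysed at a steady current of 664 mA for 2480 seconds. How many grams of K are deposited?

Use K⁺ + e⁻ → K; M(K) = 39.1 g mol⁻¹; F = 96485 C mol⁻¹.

0.667 g

Q = I·t = 0.6640 A × 2480.0 s = 1647 C.
n(e⁻) = Q/F = 1647 / 96485 = 0.01707 mol.
K⁺ + e⁻ → K, so n(K) = n(e⁻)/1 = 0.01707 mol.
m = n·M = 0.01707 × 39.1 = 0.667 g.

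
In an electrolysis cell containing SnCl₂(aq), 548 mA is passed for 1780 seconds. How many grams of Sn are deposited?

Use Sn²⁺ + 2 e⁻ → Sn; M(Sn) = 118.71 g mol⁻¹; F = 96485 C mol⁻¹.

0.600 g

Q = I·t = 0.5480 A × 1780.0 s = 975.4 C.
n(e⁻) = Q/F = 975.4 / 96485 = 0.01011 mol.
Sn²⁺ + 2 e⁻ → Sn, so n(Sn) = n(e⁻)/2 = 0.005055 mol.
m = n·M = 0.005055 × 118.71 = 0.600 g.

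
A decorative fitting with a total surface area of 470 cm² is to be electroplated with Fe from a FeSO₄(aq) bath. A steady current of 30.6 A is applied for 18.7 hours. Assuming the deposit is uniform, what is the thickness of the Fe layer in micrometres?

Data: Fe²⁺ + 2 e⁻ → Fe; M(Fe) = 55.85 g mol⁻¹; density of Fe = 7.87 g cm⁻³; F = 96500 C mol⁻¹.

1610 μm

Q = I·t = 30.60 × 67320 = 2060000 C; n(e⁻) = 21.35 mol.
n(Fe) = n(e⁻)/2 = 10.67 mol, so m = 10.67 × 55.85 = 596.1 g.
Volume = m/ρ = 596.1 / 7.87 = 75.75 cm³.
Thickness = V/A = 75.75 / 470 = 0.161 cm = 1610 μm.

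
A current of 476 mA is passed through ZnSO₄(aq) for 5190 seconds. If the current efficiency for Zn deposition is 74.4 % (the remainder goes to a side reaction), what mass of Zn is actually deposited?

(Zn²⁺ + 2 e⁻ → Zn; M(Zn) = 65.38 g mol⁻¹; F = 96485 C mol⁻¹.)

Q = I·t = 0.4760 × 5190.0 = 2470 C.
n(e⁻) = 2470/96485 = 0.02560 mol; theoretically n(Zn) = 0.02560/2 = 0.01280 mol, m_theo = 0.8370 g.
At 74.4 % efficiency, m_actual = 0.744 × 0.8370 = 0.623 g.

0.623 g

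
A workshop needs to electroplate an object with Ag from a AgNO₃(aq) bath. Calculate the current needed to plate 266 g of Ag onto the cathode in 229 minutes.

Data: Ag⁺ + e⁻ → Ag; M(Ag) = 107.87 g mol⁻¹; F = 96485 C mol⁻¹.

17.3 A

n(Ag) = 266 / 107.87 = 2.466 mol.
n(e⁻) = 1 × 2.466 = 2.466 mol.
Q = n(e⁻)·F = 2.466 × 96485 = 237900 C.
I = Q/t = 237900 / 13740 s = 17.3 A.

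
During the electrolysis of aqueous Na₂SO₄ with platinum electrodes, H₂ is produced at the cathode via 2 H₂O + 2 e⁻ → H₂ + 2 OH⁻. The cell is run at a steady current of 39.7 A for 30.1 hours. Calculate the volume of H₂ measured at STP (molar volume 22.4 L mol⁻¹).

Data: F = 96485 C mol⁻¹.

499 L

Q = I·t = 39.70 A × 108360 s = 4302000 C.
n(e⁻) = Q/F = 4302000 / 96485 = 44.59 mol.
2 electrons are transferred per H₂ molecule, so n(H₂) = 44.59 / 2 = 22.29 mol.
V = n × V_m = 22.29 × 22.4 = 499 L.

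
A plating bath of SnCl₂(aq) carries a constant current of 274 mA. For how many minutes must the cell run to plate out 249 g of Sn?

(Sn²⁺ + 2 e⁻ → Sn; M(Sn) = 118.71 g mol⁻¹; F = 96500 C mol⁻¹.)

24600 min

n(Sn) = m/M = 249 / 118.71 = 2.098 mol.
Each Sn atom requires 2 electrons, so n(e⁻) = 2 × 2.098 = 4.195 mol.
Q = n(e⁻)·F = 4.195 × 96500 = 404800 C.
t = Q/I = 404800 / 0.2740 A = 1477000 s = 24600 min.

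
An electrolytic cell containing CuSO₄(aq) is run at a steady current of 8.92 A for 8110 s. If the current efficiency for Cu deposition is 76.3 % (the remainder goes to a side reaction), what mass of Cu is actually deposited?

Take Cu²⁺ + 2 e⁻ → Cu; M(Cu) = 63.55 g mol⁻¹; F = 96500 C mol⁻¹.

18.2 g

Q = I·t = 8.920 × 8110.0 = 72340 C.
n(e⁻) = 72340/96500 = 0.7496 mol; theoretically n(Cu) = 0.7496/2 = 0.3748 mol, m_theo = 23.82 g.
At 76.3 % efficiency, m_actual = 0.763 × 23.82 = 18.2 g.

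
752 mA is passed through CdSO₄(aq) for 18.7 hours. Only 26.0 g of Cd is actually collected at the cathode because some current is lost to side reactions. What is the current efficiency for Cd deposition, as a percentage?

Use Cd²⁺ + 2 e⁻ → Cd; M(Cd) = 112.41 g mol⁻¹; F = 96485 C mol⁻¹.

88.2 %

Q = I·t = 0.7520 × 67320 = 50620 C; n(e⁻) = 50620/96485 = 0.5247 mol.
Theoretical n(Cd) = n(e⁻)/2 = 0.2623 mol, i.e. m_theo = 0.2623 × 112.41 = 29.49 g.
Efficiency = m_actual / m_theo = 26.0 / 29.49 = 88.2 %.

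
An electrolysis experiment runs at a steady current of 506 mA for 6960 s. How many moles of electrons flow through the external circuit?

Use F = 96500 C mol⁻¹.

Q = I·t = 0.5060 A × 6960.0 s = 3522 C.
n(e⁻) = Q/F = 3522 / 96500 = 0.0365 mol.

0.0365 mol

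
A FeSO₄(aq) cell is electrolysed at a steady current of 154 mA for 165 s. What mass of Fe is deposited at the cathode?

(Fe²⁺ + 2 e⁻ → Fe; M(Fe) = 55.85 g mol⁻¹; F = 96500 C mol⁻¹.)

0.00735 g

Q = I·t = 0.1540 A × 165.00 s = 25.41 C.
n(e⁻) = Q/F = 25.41 / 96500 = 0.0002633 mol.
Fe²⁺ + 2 e⁻ → Fe, so n(Fe) = n(e⁻)/2 = 0.0001317 mol.
m = n·M = 0.0001317 × 55.85 = 0.00735 g.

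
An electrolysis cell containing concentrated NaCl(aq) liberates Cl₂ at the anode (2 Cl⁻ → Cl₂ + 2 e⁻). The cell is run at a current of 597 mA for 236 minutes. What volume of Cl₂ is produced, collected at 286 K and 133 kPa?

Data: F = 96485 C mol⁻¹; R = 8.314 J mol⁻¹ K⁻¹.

Q = I·t = 0.5970 A × 14160 s = 8454 C.
n(e⁻) = Q/F = 8454 / 96485 = 0.08761 mol.
2 electrons are transferred per Cl₂ molecule, so n(Cl₂) = 0.08761 / 2 = 0.04381 mol.
V = nRT/P = (0.04381 × 8.314 × 286) / (133 × 10³ Pa) = 7.83 × 10⁻⁴ m³ = 0.783 L.

0.783 L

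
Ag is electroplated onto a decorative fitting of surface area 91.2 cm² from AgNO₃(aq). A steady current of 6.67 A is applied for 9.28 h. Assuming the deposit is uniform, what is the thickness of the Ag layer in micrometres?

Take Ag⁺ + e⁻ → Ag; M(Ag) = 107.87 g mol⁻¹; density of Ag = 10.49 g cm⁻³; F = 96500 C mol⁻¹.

Q = I·t = 6.670 × 33408 = 222800 C; n(e⁻) = 2.309 mol.
n(Ag) = n(e⁻)/1 = 2.309 mol, so m = 2.309 × 107.87 = 249.1 g.
Volume = m/ρ = 249.1 / 10.49 = 23.75 cm³.
Thickness = V/A = 23.75 / 91.2 = 0.260 cm = 2600 μm.

2600 μm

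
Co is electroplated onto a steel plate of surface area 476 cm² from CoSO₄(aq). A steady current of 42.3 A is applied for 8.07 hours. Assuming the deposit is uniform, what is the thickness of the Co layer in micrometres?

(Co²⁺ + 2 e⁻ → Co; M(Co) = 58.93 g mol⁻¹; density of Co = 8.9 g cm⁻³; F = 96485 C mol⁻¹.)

886 μm

Q = I·t = 42.30 × 29052 = 1229000 C; n(e⁻) = 12.74 mol.
n(Co) = n(e⁻)/2 = 6.368 mol, so m = 6.368 × 58.93 = 375.3 g.
Volume = m/ρ = 375.3 / 8.9 = 42.17 cm³.
Thickness = V/A = 42.17 / 476 = 0.0886 cm = 886 μm.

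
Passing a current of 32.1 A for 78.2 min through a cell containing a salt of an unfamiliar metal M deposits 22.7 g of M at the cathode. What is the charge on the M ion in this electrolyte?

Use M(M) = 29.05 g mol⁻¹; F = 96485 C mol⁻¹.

Q = I·t = 32.10 A × 4692.0 s = 150600 C, so n(e⁻) = 150600/96485 = 1.561 mol.
n(M) deposited = 22.7 / 29.05 = 0.7814 mol.
Electrons per atom = n(e⁻)/n(M) = 1.561 / 0.7814 = 2.00 ≈ 2, so the ion is M²⁺.

+2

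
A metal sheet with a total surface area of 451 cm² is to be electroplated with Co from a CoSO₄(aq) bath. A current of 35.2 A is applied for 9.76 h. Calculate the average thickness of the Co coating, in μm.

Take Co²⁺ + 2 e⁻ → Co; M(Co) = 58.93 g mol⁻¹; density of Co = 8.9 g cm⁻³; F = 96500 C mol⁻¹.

Q = I·t = 35.20 × 35136 = 1237000 C; n(e⁻) = 12.82 mol.
n(Co) = n(e⁻)/2 = 6.408 mol, so m = 6.408 × 58.93 = 377.6 g.
Volume = m/ρ = 377.6 / 8.9 = 42.43 cm³.
Thickness = V/A = 42.43 / 451 = 0.0941 cm = 941 μm.

941 μm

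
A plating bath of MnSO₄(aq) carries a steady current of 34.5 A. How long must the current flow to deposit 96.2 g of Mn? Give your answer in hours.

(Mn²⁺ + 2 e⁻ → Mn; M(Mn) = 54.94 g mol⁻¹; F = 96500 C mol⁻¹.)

n(Mn) = m/M = 96.2 / 54.94 = 1.751 mol.
Each Mn atom requires 2 electrons, so n(e⁻) = 2 × 1.751 = 3.502 mol.
Q = n(e⁻)·F = 3.502 × 96500 = 337900 C.
t = Q/I = 337900 / 34.50 A = 9795 s = 2.72 h.

2.72 h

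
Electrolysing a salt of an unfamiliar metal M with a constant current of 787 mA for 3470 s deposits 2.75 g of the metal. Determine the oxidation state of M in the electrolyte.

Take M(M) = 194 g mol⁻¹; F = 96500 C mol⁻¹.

+2

Q = I·t = 0.7870 A × 3470.0 s = 2731 C, so n(e⁻) = 2731/96500 = 0.02830 mol.
n(M) deposited = 2.75 / 194 = 0.01418 mol.
Electrons per atom = n(e⁻)/n(M) = 0.02830 / 0.01418 = 2.00 ≈ 2, so the ion is M²⁺.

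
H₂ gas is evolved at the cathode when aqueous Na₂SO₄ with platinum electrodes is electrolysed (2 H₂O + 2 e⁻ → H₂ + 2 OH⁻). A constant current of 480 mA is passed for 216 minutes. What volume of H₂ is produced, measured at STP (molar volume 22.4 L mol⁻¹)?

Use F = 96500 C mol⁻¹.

0.722 L

Q = I·t = 0.4800 A × 12960 s = 6221 C.
n(e⁻) = Q/F = 6221 / 96500 = 0.06446 mol.
2 electrons are transferred per H₂ molecule, so n(H₂) = 0.06446 / 2 = 0.03223 mol.
V = n × V_m = 0.03223 × 22.4 = 0.722 L.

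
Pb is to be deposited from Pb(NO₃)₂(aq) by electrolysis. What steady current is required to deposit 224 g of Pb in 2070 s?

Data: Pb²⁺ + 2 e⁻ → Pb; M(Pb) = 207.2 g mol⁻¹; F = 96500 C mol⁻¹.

101 A

n(Pb) = 224 / 207.2 = 1.081 mol.
n(e⁻) = 2 × 1.081 = 2.162 mol.
Q = n(e⁻)·F = 2.162 × 96500 = 208600 C.
I = Q/t = 208600 / 2070.0 s = 101 A.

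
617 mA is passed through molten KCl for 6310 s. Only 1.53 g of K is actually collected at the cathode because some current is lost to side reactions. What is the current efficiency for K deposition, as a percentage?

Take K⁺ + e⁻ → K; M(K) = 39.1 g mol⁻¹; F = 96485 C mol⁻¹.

Q = I·t = 0.6170 × 6310.0 = 3893 C; n(e⁻) = 3893/96485 = 0.04035 mol.
Theoretical n(K) = n(e⁻)/1 = 0.04035 mol, i.e. m_theo = 0.04035 × 39.1 = 1.578 g.
Efficiency = m_actual / m_theo = 1.53 / 1.578 = 97.0 %.

97.0 %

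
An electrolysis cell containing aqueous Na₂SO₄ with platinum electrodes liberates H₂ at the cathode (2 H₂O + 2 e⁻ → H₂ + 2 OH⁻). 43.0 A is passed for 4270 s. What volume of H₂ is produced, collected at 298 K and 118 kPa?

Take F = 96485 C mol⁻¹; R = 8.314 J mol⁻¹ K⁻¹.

Q = I·t = 43.00 A × 4270.0 s = 183600 C.
n(e⁻) = Q/F = 183600 / 96485 = 1.903 mol.
2 electrons are transferred per H₂ molecule, so n(H₂) = 1.903 / 2 = 0.9515 mol.
V = nRT/P = (0.9515 × 8.314 × 298) / (118 × 10³ Pa) = 0.0200 m³ = 20.0 L.

20.0 L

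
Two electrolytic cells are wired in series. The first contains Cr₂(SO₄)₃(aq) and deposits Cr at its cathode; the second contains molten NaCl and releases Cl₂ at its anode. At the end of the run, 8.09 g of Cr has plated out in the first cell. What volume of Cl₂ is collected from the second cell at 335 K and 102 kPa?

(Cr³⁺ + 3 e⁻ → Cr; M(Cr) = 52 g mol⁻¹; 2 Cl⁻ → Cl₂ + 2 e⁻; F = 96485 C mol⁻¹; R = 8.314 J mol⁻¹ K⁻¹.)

6.37 L

n(Cr) = 8.09 / 52 = 0.1556 mol, so n(e⁻) = 3 × 0.1556 = 0.4667 mol.
The cells are in series, so the same 0.4667 mol of electrons passes through the second cell.
2 Cl⁻ → Cl₂ + 2 e⁻ — 2 mol e⁻ per mol Cl₂, so n(Cl₂) = 0.4667/2 = 0.2334 mol.
V = nRT/P = (0.2334 × 8.314 × 335) / (102 × 10³) = 0.00637 m³ = 6.37 L.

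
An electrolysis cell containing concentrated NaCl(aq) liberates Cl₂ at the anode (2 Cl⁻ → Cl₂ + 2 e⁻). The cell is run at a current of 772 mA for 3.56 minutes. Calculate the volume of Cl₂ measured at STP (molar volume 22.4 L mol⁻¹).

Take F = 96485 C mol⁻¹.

Q = I·t = 0.7720 A × 213.60 s = 164.9 C.
n(e⁻) = Q/F = 164.9 / 96485 = 0.001709 mol.
2 electrons are transferred per Cl₂ molecule, so n(Cl₂) = 0.001709 / 2 = 0.0008545 mol.
V = n × V_m = 0.0008545 × 22.4 = 0.0191 L.

0.0191 L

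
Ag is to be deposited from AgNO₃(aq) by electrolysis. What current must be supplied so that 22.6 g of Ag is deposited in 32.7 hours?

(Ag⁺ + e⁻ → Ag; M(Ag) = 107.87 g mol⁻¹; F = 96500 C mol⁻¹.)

n(Ag) = 22.6 / 107.87 = 0.2095 mol.
n(e⁻) = 1 × 0.2095 = 0.2095 mol.
Q = n(e⁻)·F = 0.2095 × 96500 = 20220 C.
I = Q/t = 20220 / 117720 s = 0.172 A.

0.172 A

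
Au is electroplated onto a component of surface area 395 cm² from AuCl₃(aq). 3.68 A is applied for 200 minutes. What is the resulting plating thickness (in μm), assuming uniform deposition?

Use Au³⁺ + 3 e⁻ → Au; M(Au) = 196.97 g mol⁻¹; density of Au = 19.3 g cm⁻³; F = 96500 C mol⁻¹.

39.4 μm

Q = I·t = 3.680 × 12000 = 44160 C; n(e⁻) = 0.4576 mol.
n(Au) = n(e⁻)/3 = 0.1525 mol, so m = 0.1525 × 196.97 = 30.05 g.
Volume = m/ρ = 30.05 / 19.3 = 1.557 cm³.
Thickness = V/A = 1.557 / 395 = 0.00394 cm = 39.4 μm.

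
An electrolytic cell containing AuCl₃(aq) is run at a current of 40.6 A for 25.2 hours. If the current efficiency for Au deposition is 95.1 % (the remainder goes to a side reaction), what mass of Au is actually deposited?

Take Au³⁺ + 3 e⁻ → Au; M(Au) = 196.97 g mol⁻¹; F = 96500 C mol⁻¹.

2380 g

Q = I·t = 40.60 × 90720 = 3683000 C.
n(e⁻) = 3683000/96500 = 38.17 mol; theoretically n(Au) = 38.17/3 = 12.72 mol, m_theo = 2506 g.
At 95.1 % efficiency, m_actual = 0.951 × 2506 = 2380 g.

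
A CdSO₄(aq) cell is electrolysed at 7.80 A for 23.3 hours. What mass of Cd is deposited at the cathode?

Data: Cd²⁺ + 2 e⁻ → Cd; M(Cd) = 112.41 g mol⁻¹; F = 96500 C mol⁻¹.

Q = I·t = 7.800 A × 83880 s = 654300 C.
n(e⁻) = Q/F = 654300 / 96500 = 6.780 mol.
Cd²⁺ + 2 e⁻ → Cd, so n(Cd) = n(e⁻)/2 = 3.390 mol.
m = n·M = 3.390 × 112.41 = 381 g.

381 g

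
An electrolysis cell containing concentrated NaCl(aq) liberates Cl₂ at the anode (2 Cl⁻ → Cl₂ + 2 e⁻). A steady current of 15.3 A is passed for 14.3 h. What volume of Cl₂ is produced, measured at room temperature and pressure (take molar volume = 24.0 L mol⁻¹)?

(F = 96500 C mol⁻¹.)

Q = I·t = 15.30 A × 51480 s = 787600 C.
n(e⁻) = Q/F = 787600 / 96500 = 8.162 mol.
2 electrons are transferred per Cl₂ molecule, so n(Cl₂) = 8.162 / 2 = 4.081 mol.
V = n × V_m = 4.081 × 24.0 = 97.9 L.

97.9 L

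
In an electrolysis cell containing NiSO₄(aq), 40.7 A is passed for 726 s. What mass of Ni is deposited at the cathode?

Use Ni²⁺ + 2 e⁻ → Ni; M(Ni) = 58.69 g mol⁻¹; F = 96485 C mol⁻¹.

8.99 g

Q = I·t = 40.70 A × 726.00 s = 29550 C.
n(e⁻) = Q/F = 29550 / 96485 = 0.3062 mol.
Ni²⁺ + 2 e⁻ → Ni, so n(Ni) = n(e⁻)/2 = 0.1531 mol.
m = n·M = 0.1531 × 58.69 = 8.99 g.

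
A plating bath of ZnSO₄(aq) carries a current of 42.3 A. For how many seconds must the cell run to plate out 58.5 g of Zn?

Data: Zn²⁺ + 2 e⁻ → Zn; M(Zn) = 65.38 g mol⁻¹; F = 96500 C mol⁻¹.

n(Zn) = m/M = 58.5 / 65.38 = 0.8948 mol.
Each Zn atom requires 2 electrons, so n(e⁻) = 2 × 0.8948 = 1.790 mol.
Q = n(e⁻)·F = 1.790 × 96500 = 172700 C.
t = Q/I = 172700 / 42.30 A = 4083 s.

4080 s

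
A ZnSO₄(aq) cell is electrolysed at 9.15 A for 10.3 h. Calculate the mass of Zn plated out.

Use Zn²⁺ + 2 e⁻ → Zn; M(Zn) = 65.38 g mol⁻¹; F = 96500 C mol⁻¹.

Q = I·t = 9.150 A × 37080 s = 339300 C.
n(e⁻) = Q/F = 339300 / 96500 = 3.516 mol.
Zn²⁺ + 2 e⁻ → Zn, so n(Zn) = n(e⁻)/2 = 1.758 mol.
m = n·M = 1.758 × 65.38 = 115 g.

115 g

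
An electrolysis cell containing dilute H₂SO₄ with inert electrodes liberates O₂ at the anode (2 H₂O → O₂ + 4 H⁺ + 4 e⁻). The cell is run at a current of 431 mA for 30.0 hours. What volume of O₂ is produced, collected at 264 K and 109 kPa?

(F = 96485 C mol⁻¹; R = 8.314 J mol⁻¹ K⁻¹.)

Q = I·t = 0.4310 A × 108000 s = 46550 C.
n(e⁻) = Q/F = 46550 / 96485 = 0.4824 mol.
4 electrons are transferred per O₂ molecule, so n(O₂) = 0.4824 / 4 = 0.1206 mol.
V = nRT/P = (0.1206 × 8.314 × 264) / (109 × 10³ Pa) = 0.00243 m³ = 2.43 L.

2.43 L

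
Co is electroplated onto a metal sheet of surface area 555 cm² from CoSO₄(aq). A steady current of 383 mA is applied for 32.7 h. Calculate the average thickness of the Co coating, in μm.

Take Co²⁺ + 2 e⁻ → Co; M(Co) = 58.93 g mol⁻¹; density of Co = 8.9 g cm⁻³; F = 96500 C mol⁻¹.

27.9 μm

Q = I·t = 0.3830 × 117720 = 45090 C; n(e⁻) = 0.4672 mol.
n(Co) = n(e⁻)/2 = 0.2336 mol, so m = 0.2336 × 58.93 = 13.77 g.
Volume = m/ρ = 13.77 / 8.9 = 1.547 cm³.
Thickness = V/A = 1.547 / 555 = 0.00279 cm = 27.9 μm.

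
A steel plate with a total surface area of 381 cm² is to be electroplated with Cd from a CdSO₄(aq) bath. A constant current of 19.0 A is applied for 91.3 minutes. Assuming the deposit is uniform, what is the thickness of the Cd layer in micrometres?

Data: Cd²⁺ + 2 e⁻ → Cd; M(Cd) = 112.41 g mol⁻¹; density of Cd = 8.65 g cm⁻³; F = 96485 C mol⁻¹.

Q = I·t = 19.00 × 5478.0 = 104100 C; n(e⁻) = 1.079 mol.
n(Cd) = n(e⁻)/2 = 0.5394 mol, so m = 0.5394 × 112.41 = 60.63 g.
Volume = m/ρ = 60.63 / 8.65 = 7.009 cm³.
Thickness = V/A = 7.009 / 381 = 0.0184 cm = 184 μm.

184 μm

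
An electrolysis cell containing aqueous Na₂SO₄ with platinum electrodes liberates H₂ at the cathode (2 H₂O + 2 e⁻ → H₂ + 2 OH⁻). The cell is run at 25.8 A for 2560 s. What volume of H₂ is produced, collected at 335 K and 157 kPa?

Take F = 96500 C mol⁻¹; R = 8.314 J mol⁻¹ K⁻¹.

Q = I·t = 25.80 A × 2560.0 s = 66050 C.
n(e⁻) = Q/F = 66050 / 96500 = 0.6844 mol.
2 electrons are transferred per H₂ molecule, so n(H₂) = 0.6844 / 2 = 0.3422 mol.
V = nRT/P = (0.3422 × 8.314 × 335) / (157 × 10³ Pa) = 0.00607 m³ = 6.07 L.

6.07 L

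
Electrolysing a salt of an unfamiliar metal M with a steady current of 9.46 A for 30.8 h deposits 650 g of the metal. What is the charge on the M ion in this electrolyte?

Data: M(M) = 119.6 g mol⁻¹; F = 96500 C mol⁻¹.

+2

Q = I·t = 9.460 A × 110880 s = 1049000 C, so n(e⁻) = 1049000/96500 = 10.87 mol.
n(M) deposited = 650 / 119.6 = 5.435 mol.
Electrons per atom = n(e⁻)/n(M) = 10.87 / 5.435 = 2.00 ≈ 2, so the ion is M²⁺.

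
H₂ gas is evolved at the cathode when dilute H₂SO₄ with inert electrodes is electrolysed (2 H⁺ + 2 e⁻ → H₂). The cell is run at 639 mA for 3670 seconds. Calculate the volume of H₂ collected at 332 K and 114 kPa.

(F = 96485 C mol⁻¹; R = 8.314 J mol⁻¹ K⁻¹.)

0.294 L

Q = I·t = 0.6390 A × 3670.0 s = 2345 C.
n(e⁻) = Q/F = 2345 / 96485 = 0.02431 mol.
2 electrons are transferred per H₂ molecule, so n(H₂) = 0.02431 / 2 = 0.01215 mol.
V = nRT/P = (0.01215 × 8.314 × 332) / (114 × 10³ Pa) = 2.94 × 10⁻⁴ m³ = 0.294 L.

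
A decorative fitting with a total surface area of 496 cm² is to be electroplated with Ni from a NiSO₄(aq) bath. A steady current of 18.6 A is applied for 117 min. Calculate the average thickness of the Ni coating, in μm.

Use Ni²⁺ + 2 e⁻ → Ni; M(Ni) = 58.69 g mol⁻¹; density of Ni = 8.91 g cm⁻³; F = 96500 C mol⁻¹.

Q = I·t = 18.60 × 7020.0 = 130600 C; n(e⁻) = 1.353 mol.
n(Ni) = n(e⁻)/2 = 0.6765 mol, so m = 0.6765 × 58.69 = 39.71 g.
Volume = m/ρ = 39.71 / 8.91 = 4.456 cm³.
Thickness = V/A = 4.456 / 496 = 0.00898 cm = 89.8 μm.

89.8 μm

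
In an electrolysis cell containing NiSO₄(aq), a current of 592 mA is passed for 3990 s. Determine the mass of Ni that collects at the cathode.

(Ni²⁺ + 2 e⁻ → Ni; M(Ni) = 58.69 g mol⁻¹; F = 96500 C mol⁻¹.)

Q = I·t = 0.5920 A × 3990.0 s = 2362 C.
n(e⁻) = Q/F = 2362 / 96500 = 0.02448 mol.
Ni²⁺ + 2 e⁻ → Ni, so n(Ni) = n(e⁻)/2 = 0.01224 mol.
m = n·M = 0.01224 × 58.69 = 0.718 g.

0.718 g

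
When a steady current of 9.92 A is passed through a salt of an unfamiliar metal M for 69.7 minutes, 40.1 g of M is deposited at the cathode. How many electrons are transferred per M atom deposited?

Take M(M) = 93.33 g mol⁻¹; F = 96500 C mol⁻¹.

Q = I·t = 9.920 A × 4182.0 s = 41490 C, so n(e⁻) = 41490/96500 = 0.4299 mol.
n(M) deposited = 40.1 / 93.33 = 0.4297 mol.
Electrons per atom = n(e⁻)/n(M) = 0.4299 / 0.4297 = 1.00 ≈ 1, so the ion is M⁺.

1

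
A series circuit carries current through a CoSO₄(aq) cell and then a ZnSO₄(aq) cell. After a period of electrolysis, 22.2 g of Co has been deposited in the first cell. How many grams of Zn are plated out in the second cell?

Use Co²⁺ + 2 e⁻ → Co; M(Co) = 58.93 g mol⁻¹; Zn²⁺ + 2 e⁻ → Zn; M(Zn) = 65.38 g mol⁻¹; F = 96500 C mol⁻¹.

24.6 g

n(Co) = 22.2 / 58.93 = 0.3767 mol.
Since Co²⁺ + 2 e⁻ → Co, n(e⁻) passed = 2 × 0.3767 = 0.7534 mol.
Cells in series carry the same charge, so the same 0.7534 mol of electrons passes through cell 2.
Zn²⁺ + 2 e⁻ → Zn, so n(Zn) = 0.7534 / 2 = 0.3767 mol.
m(Zn) = 0.3767 × 65.38 = 24.6 g.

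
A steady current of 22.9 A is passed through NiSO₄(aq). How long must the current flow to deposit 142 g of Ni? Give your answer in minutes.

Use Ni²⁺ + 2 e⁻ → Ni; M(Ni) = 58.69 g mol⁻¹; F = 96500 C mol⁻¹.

n(Ni) = m/M = 142 / 58.69 = 2.419 mol.
Each Ni atom requires 2 electrons, so n(e⁻) = 2 × 2.419 = 4.839 mol.
Q = n(e⁻)·F = 4.839 × 96500 = 467000 C.
t = Q/I = 467000 / 22.90 A = 20390 s = 340 min.

340 min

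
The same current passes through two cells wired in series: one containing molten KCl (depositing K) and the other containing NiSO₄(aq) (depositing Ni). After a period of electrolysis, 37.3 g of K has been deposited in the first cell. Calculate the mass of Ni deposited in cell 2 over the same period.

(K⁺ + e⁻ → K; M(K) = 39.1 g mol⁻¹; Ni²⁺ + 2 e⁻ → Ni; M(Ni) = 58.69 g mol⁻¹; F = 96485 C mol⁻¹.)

28.0 g

n(K) = 37.3 / 39.1 = 0.9540 mol.
Since K⁺ + e⁻ → K, n(e⁻) passed = 1 × 0.9540 = 0.9540 mol.
Cells in series carry the same charge, so the same 0.9540 mol of electrons passes through cell 2.
Ni²⁺ + 2 e⁻ → Ni, so n(Ni) = 0.9540 / 2 = 0.4770 mol.
m(Ni) = 0.4770 × 58.69 = 28.0 g.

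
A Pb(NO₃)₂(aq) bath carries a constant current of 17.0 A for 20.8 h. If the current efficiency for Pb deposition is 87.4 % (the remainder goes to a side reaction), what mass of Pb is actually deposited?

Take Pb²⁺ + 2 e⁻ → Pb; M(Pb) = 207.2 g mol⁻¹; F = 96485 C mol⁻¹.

Q = I·t = 17.00 × 74880 = 1273000 C.
n(e⁻) = 1273000/96485 = 13.19 mol; theoretically n(Pb) = 13.19/2 = 6.597 mol, m_theo = 1367 g.
At 87.4 % efficiency, m_actual = 0.874 × 1367 = 1190 g.

1190 g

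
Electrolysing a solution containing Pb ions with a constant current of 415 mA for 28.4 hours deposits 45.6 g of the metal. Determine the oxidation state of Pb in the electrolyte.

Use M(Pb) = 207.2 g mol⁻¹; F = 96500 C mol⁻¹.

+2

Q = I·t = 0.4150 A × 102240 s = 42430 C, so n(e⁻) = 42430/96500 = 0.4397 mol.
n(Pb) deposited = 45.6 / 207.2 = 0.2201 mol.
Electrons per atom = n(e⁻)/n(Pb) = 0.4397 / 0.2201 = 2.00 ≈ 2, so the ion is Pb²⁺.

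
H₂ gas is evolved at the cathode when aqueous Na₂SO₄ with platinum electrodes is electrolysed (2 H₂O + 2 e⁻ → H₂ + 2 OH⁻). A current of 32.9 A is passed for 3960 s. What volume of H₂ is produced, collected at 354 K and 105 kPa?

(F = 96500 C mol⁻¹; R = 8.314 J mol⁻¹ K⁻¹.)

18.9 L

Q = I·t = 32.90 A × 3960.0 s = 130300 C.
n(e⁻) = Q/F = 130300 / 96500 = 1.350 mol.
2 electrons are transferred per H₂ molecule, so n(H₂) = 1.350 / 2 = 0.6750 mol.
V = nRT/P = (0.6750 × 8.314 × 354) / (105 × 10³ Pa) = 0.0189 m³ = 18.9 L.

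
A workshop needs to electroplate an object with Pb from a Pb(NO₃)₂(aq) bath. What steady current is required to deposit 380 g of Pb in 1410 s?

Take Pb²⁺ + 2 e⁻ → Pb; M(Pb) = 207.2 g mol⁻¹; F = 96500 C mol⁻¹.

251 A

n(Pb) = 380 / 207.2 = 1.834 mol.
n(e⁻) = 2 × 1.834 = 3.668 mol.
Q = n(e⁻)·F = 3.668 × 96500 = 354000 C.
I = Q/t = 354000 / 1410.0 s = 251 A.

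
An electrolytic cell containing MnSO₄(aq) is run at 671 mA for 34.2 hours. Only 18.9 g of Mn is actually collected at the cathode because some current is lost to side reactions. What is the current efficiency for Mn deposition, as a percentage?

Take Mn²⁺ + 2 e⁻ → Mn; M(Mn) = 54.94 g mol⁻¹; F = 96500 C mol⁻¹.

80.4 %

Q = I·t = 0.6710 × 123120 = 82610 C; n(e⁻) = 82610/96500 = 0.8561 mol.
Theoretical n(Mn) = n(e⁻)/2 = 0.4280 mol, i.e. m_theo = 0.4280 × 54.94 = 23.52 g.
Efficiency = m_actual / m_theo = 18.9 / 23.52 = 80.4 %.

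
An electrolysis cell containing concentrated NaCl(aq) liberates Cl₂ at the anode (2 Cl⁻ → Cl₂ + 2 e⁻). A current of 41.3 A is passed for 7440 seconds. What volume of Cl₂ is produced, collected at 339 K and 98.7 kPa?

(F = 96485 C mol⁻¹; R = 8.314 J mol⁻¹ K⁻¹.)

Q = I·t = 41.30 A × 7440.0 s = 307300 C.
n(e⁻) = Q/F = 307300 / 96485 = 3.185 mol.
2 electrons are transferred per Cl₂ molecule, so n(Cl₂) = 3.185 / 2 = 1.592 mol.
V = nRT/P = (1.592 × 8.314 × 339) / (98.7 × 10³ Pa) = 0.0455 m³ = 45.5 L.

45.5 L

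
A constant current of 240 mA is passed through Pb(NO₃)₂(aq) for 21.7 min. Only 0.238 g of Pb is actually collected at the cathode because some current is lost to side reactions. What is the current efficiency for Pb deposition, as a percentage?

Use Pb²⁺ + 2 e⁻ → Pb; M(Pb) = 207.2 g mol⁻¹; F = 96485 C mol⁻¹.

Q = I·t = 0.2400 × 1302.0 = 312.5 C; n(e⁻) = 312.5/96485 = 0.003239 mol.
Theoretical n(Pb) = n(e⁻)/2 = 0.001619 mol, i.e. m_theo = 0.001619 × 207.2 = 0.3355 g.
Efficiency = m_actual / m_theo = 0.238 / 0.3355 = 70.9 %.

70.9 %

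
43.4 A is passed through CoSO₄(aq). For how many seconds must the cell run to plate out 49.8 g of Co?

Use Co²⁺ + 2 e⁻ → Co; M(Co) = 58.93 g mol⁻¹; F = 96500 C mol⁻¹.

3760 s

n(Co) = m/M = 49.8 / 58.93 = 0.8451 mol.
Each Co atom requires 2 electrons, so n(e⁻) = 2 × 0.8451 = 1.690 mol.
Q = n(e⁻)·F = 1.690 × 96500 = 163100 C.
t = Q/I = 163100 / 43.40 A = 3758 s.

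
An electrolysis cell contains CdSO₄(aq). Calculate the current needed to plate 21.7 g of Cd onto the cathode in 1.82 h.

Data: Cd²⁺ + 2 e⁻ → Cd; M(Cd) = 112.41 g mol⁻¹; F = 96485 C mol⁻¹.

5.69 A

n(Cd) = 21.7 / 112.41 = 0.1930 mol.
n(e⁻) = 2 × 0.1930 = 0.3861 mol.
Q = n(e⁻)·F = 0.3861 × 96485 = 37250 C.
I = Q/t = 37250 / 6552.0 s = 5.69 A.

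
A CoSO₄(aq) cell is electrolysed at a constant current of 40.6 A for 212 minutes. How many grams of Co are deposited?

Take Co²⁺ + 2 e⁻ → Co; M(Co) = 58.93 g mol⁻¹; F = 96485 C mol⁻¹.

158 g

Q = I·t = 40.60 A × 12720 s = 516400 C.
n(e⁻) = Q/F = 516400 / 96485 = 5.352 mol.
Co²⁺ + 2 e⁻ → Co, so n(Co) = n(e⁻)/2 = 2.676 mol.
m = n·M = 2.676 × 58.93 = 158 g.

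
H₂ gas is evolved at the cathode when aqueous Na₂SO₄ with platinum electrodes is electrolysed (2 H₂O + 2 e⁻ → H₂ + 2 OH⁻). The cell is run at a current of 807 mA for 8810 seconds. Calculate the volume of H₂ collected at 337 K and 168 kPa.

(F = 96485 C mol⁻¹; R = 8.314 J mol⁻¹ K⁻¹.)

Q = I·t = 0.8070 A × 8810.0 s = 7110 C.
n(e⁻) = Q/F = 7110 / 96485 = 0.07369 mol.
2 electrons are transferred per H₂ molecule, so n(H₂) = 0.07369 / 2 = 0.03684 mol.
V = nRT/P = (0.03684 × 8.314 × 337) / (168 × 10³ Pa) = 6.14 × 10⁻⁴ m³ = 0.614 L.

0.614 L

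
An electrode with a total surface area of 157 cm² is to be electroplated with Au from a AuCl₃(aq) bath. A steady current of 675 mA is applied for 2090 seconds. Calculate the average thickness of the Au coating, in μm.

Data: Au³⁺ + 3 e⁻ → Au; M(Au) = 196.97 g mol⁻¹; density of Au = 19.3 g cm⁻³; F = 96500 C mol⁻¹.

3.17 μm

Q = I·t = 0.6750 × 2090.0 = 1411 C; n(e⁻) = 0.01462 mol.
n(Au) = n(e⁻)/3 = 0.004873 mol, so m = 0.004873 × 196.97 = 0.9598 g.
Volume = m/ρ = 0.9598 / 19.3 = 0.04973 cm³.
Thickness = V/A = 0.04973 / 157 = 3.17 × 10⁻⁴ cm = 3.17 μm.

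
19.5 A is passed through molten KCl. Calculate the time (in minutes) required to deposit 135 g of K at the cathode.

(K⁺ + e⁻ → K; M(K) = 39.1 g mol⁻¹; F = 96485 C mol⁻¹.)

n(K) = m/M = 135 / 39.1 = 3.453 mol.
Each K atom requires 1 electron, so n(e⁻) = 1 × 3.453 = 3.453 mol.
Q = n(e⁻)·F = 3.453 × 96485 = 333100 C.
t = Q/I = 333100 / 19.50 A = 17080 s = 285 min.

285 min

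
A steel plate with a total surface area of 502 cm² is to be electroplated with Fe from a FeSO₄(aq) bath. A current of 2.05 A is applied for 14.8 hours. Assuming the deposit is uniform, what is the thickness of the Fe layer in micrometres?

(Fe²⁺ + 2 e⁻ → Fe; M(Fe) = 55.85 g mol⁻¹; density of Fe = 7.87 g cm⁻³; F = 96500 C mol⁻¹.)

Q = I·t = 2.050 × 53280 = 109200 C; n(e⁻) = 1.132 mol.
n(Fe) = n(e⁻)/2 = 0.5659 mol, so m = 0.5659 × 55.85 = 31.61 g.
Volume = m/ρ = 31.61 / 7.87 = 4.016 cm³.
Thickness = V/A = 4.016 / 502 = 0.00800 cm = 80.0 μm.

80.0 μm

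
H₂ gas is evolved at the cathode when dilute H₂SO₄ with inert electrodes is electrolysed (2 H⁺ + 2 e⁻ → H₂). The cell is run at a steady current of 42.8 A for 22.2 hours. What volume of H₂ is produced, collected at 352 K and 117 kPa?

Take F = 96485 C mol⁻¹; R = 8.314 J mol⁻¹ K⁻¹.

443 L

Q = I·t = 42.80 A × 79920 s = 3421000 C.
n(e⁻) = Q/F = 3421000 / 96485 = 35.45 mol.
2 electrons are transferred per H₂ molecule, so n(H₂) = 35.45 / 2 = 17.73 mol.
V = nRT/P = (17.73 × 8.314 × 352) / (117 × 10³ Pa) = 0.443 m³ = 443 L.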